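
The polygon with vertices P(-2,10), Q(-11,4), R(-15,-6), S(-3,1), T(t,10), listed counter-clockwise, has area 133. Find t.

9

The doubled signed area Σ (x_i y_{i+1} − x_{i+1} y_i) is linear in t.
With t=0 it equals 185; the coefficient of t is 9 (from the two edges through T).
So 9·t + 185 = 2·133 = 266 ⇒ t = 9.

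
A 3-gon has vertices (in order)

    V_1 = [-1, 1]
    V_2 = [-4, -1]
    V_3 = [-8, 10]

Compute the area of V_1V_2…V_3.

Apply the shoelace (surveyor's) formula: 2A = Σ (x_i·y_{i+1} − x_{i+1}·y_i), indices taken mod 3.
Cross-terms: 5, -48, 2  ⇒  Σ = -41
Area = |Σ|/2 = 20.5.

20.5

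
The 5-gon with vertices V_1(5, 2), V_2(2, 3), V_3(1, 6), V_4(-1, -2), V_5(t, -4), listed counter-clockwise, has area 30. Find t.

The doubled signed area Σ (x_i y_{i+1} − x_{i+1} y_i) is linear in t.
With t=0 it equals 48; the coefficient of t is 4 (from the two edges through V_5).
So 4·t + 48 = 2·30 = 60 ⇒ t = 3.

3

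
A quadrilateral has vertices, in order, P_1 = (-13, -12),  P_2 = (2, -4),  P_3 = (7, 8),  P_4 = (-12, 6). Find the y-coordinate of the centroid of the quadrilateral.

Apply the surveyor's formula. First the cross-terms c_i = x_i·y_{i+1} − x_{i+1}·y_i:
  76, 44, 138, 222  ⇒  2A = 480, A = 240.
Then Σ (y_i + y_{i+1})·c_i = -440, so ȳ = -440 / (6·240) = -11/36.

-11/36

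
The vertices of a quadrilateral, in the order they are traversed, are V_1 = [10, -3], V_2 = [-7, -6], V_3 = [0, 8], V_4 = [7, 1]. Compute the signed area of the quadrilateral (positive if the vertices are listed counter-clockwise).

Apply the shoelace (surveyor's) formula: 2A = Σ (x_i·y_{i+1} − x_{i+1}·y_i), indices taken mod 4.
Cross-terms: -81, -56, -56, -31  ⇒  Σ = -224
Signed area = Σ/2 = -112 (negative ⇒ clockwise traversal).

-112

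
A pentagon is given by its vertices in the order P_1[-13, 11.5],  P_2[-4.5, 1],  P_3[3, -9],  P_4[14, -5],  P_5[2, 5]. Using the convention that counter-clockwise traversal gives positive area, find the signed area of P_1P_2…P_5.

177.625

Apply the shoelace formula: 2A = Σ (x_i·y_{i+1} − x_{i+1}·y_i), indices taken mod 5.
Cross-terms: 38.75, 37.5, 111, 80, 88  ⇒  Σ = 355.25
Signed area = Σ/2 = 177.625 (positive ⇒ counter-clockwise traversal).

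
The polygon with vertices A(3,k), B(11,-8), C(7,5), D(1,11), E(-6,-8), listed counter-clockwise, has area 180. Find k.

Write out the shoelace sum; only the two edges meeting at A involve k:
2·Area = [((-6)·k − 3·(-8)) + (3·(-8) − 11·k)] + 241
       = -17·k + 241 = 360
⇒ k = -7.

-7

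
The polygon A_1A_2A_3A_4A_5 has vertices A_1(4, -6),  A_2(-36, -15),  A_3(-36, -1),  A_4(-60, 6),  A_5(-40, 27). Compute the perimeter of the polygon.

164

|A_1A_2| = √((-40)² + (-9)²) = √1681 = 41
|A_2A_3| = √((0)² + (14)²) = √196 = 14
|A_3A_4| = √((-24)² + (7)²) = √625 = 25
|A_4A_5| = √((20)² + (21)²) = √841 = 29
|A_5A_1| = √((44)² + (-33)²) = √3025 = 55
Perimeter = 41 + 14 + 25 + 29 + 55 = 164.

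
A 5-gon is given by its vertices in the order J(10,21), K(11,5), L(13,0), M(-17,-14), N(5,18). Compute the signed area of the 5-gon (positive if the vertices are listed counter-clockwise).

-369.5

J→K: (10)(5) − (11)(21) = -181
K→L: (11)(0) − (13)(5) = -65
L→M: (13)(-14) − (-17)(0) = -182
M→N: (-17)(18) − (5)(-14) = -236
N→J: (5)(21) − (10)(18) = -75
Σ = -739
Signed area = Σ/2 = -369.5 (negative ⇒ clockwise traversal).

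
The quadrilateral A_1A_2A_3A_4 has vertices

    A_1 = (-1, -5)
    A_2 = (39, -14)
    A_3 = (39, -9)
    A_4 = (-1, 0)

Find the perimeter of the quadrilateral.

|A_1A_2| = √((40)² + (-9)²) = √1681 = 41
|A_2A_3| = √((0)² + (5)²) = √25 = 5
|A_3A_4| = √((-40)² + (9)²) = √1681 = 41
|A_4A_1| = √((0)² + (-5)²) = √25 = 5
Perimeter = 41 + 5 + 41 + 5 = 92.

92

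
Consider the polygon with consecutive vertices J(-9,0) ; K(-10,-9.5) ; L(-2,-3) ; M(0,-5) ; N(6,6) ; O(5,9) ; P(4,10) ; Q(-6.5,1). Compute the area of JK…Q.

Apply Gauss's area formula: 2A = Σ (x_i·y_{i+1} − x_{i+1}·y_i), indices taken mod 8.
Σ = (85.5) + (11) + (10) + (30) + (24) + (14) + (69) + (9) = 252.5
Area = |Σ|/2 = 126.25.

126.25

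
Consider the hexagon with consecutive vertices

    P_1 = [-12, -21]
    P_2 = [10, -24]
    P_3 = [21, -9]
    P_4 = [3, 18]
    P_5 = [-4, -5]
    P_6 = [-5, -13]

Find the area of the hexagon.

Apply the surveyor's formula: 2A = Σ (x_i·y_{i+1} − x_{i+1}·y_i), indices taken mod 6.
P_1→P_2: (-12)(-24) − (10)(-21) = 498
P_2→P_3: (10)(-9) − (21)(-24) = 414
P_3→P_4: (21)(18) − (3)(-9) = 405
P_4→P_5: (3)(-5) − (-4)(18) = 57
P_5→P_6: (-4)(-13) − (-5)(-5) = 27
P_6→P_1: (-5)(-21) − (-12)(-13) = -51
Σ = 1350
Area = |Σ|/2 = 675.

675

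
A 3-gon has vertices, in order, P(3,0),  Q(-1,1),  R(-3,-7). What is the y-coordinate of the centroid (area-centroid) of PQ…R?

Apply the surveyor's formula. First the cross-terms c_i = x_i·y_{i+1} − x_{i+1}·y_i:
  3, 10, 21  ⇒  2A = 34, A = 17.
Then Σ (y_i + y_{i+1})·c_i = -204, so ȳ = -204 / (6·17) = -2.

-2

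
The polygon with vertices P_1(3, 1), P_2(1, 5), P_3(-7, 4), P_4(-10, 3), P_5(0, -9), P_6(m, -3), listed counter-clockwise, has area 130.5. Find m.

9

The doubled signed area Σ (x_i y_{i+1} − x_{i+1} y_i) is linear in m.
With m=0 it equals 171; the coefficient of m is 10 (from the two edges through P_6).
So 10·m + 171 = 2·130.5 = 261 ⇒ m = 9.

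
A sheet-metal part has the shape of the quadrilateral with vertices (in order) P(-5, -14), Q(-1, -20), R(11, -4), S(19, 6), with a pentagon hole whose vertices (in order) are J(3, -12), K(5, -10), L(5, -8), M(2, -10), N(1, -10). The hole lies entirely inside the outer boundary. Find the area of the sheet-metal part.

Outer boundary:
Apply the surveyor's formula: 2A = Σ (x_i·y_{i+1} − x_{i+1}·y_i), indices taken mod 4.
Cross-terms: 86, 224, 142, -236  ⇒  Σ = 216
Area = |Σ|/2 = 108.
Hole:
Apply the surveyor's formula: 2A = Σ (x_i·y_{i+1} − x_{i+1}·y_i), indices taken mod 5.
J→K: (3)(-10) − (5)(-12) = 30
K→L: (5)(-8) − (5)(-10) = 10
L→M: (5)(-10) − (2)(-8) = -34
M→N: (2)(-10) − (1)(-10) = -10
N→J: (1)(-12) − (3)(-10) = 18
Σ = 14
Area = |Σ|/2 = 7.
Net area = 108 − 7 = 101.

101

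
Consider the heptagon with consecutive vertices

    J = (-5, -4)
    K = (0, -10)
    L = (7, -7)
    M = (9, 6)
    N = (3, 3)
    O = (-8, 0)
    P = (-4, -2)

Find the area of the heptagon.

140

Apply the shoelace (surveyor's) formula: 2A = Σ (x_i·y_{i+1} − x_{i+1}·y_i), indices taken mod 7.
Cross-terms: 50, 70, 105, 9, 24, 16, 6  ⇒  Σ = 280
Area = |Σ|/2 = 140.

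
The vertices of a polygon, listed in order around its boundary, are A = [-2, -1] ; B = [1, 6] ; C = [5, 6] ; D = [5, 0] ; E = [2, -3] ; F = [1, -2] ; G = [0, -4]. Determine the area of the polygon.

Σ = (-11) + (-24) + (-30) + (-15) + (-1) + (-4) + (-8) = -93
Area = |Σ|/2 = 46.5.

46.5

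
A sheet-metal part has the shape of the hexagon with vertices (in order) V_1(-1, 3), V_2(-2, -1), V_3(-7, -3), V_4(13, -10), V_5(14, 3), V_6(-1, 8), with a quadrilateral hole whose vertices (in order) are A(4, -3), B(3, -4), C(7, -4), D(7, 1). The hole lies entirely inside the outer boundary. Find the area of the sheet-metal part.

Outer boundary:
Apply the shoelace (surveyor's) formula: 2A = Σ (x_i·y_{i+1} − x_{i+1}·y_i), indices taken mod 6.
Σ = (7) + (-1) + (109) + (179) + (115) + (5) = 414
Area = |Σ|/2 = 207.
Hole:
Cross-terms: -7, 16, 35, -25  ⇒  Σ = 19
Area = |Σ|/2 = 9.5.
Net area = 207 − 9.5 = 197.5.

197.5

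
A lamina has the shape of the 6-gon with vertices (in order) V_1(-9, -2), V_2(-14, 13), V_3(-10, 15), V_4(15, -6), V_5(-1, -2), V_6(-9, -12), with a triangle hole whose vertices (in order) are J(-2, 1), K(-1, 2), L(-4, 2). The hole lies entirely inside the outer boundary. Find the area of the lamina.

259.5

Outer boundary:
V_1→V_2: (-9)(13) − (-14)(-2) = -145
V_2→V_3: (-14)(15) − (-10)(13) = -80
V_3→V_4: (-10)(-6) − (15)(15) = -165
V_4→V_5: (15)(-2) − (-1)(-6) = -36
V_5→V_6: (-1)(-12) − (-9)(-2) = -6
V_6→V_1: (-9)(-2) − (-9)(-12) = -90
Σ = -522
Area = |Σ|/2 = 261.
Hole:
Apply the shoelace formula: 2A = Σ (x_i·y_{i+1} − x_{i+1}·y_i), indices taken mod 3.
J→K: (-2)(2) − (-1)(1) = -3
K→L: (-1)(2) − (-4)(2) = 6
L→J: (-4)(1) − (-2)(2) = 0
Σ = 3
Area = |Σ|/2 = 1.5.
Net area = 261 − 1.5 = 259.5.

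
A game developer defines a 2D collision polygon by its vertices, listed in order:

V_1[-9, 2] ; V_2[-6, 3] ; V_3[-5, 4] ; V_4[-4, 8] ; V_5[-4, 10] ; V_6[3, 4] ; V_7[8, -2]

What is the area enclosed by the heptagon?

Apply the shoelace (surveyor's) formula: 2A = Σ (x_i·y_{i+1} − x_{i+1}·y_i), indices taken mod 7.
V_1→V_2: (-9)(3) − (-6)(2) = -15
V_2→V_3: (-6)(4) − (-5)(3) = -9
V_3→V_4: (-5)(8) − (-4)(4) = -24
V_4→V_5: (-4)(10) − (-4)(8) = -8
V_5→V_6: (-4)(4) − (3)(10) = -46
V_6→V_7: (3)(-2) − (8)(4) = -38
V_7→V_1: (8)(2) − (-9)(-2) = -2
Σ = -142
Area = |Σ|/2 = 71.

71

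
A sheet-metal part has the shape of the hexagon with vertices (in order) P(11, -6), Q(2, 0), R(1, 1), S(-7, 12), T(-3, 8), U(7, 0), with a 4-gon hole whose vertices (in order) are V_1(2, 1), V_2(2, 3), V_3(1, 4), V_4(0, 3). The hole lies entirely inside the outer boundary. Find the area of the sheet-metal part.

39.5

Outer boundary:
Σ = (12) + (2) + (19) + (-20) + (-56) + (-42) = -85
Area = |Σ|/2 = 42.5.
Hole:
Apply the surveyor's formula: 2A = Σ (x_i·y_{i+1} − x_{i+1}·y_i), indices taken mod 4.
V_1→V_2: (2)(3) − (2)(1) = 4
V_2→V_3: (2)(4) − (1)(3) = 5
V_3→V_4: (1)(3) − (0)(4) = 3
V_4→V_1: (0)(1) − (2)(3) = -6
Σ = 6
Area = |Σ|/2 = 3.
Net area = 42.5 − 3 = 39.5.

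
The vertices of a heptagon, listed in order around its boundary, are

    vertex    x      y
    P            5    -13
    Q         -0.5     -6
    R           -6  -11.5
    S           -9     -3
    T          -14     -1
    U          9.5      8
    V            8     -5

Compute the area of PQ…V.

P→Q: (5)(-6) − (-0.5)(-13) = -36.5
Q→R: (-0.5)(-11.5) − (-6)(-6) = -30.25
R→S: (-6)(-3) − (-9)(-11.5) = -85.5
S→T: (-9)(-1) − (-14)(-3) = -33
T→U: (-14)(8) − (9.5)(-1) = -102.5
U→V: (9.5)(-5) − (8)(8) = -111.5
V→P: (8)(-13) − (5)(-5) = -79
Σ = -478.25
Area = |Σ|/2 = 239.125.

239.125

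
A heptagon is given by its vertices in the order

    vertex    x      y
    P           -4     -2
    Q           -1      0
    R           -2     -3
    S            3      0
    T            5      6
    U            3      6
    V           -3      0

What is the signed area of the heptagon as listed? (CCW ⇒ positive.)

Apply the shoelace formula: 2A = Σ (x_i·y_{i+1} − x_{i+1}·y_i), indices taken mod 7.
Σ = (-2) + (3) + (9) + (18) + (12) + (18) + (6) = 64
Signed area = Σ/2 = 32 (positive ⇒ counter-clockwise traversal).

32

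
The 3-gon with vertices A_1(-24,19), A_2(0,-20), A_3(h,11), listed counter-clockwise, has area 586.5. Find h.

Write out the shoelace sum; only the two edges meeting at A_3 involve h:
2·Area = [(0·11 − h·(-20)) + (h·19 − (-24)·11)] + 480
       = 39·h + 744 = 1173
⇒ h = 11.

11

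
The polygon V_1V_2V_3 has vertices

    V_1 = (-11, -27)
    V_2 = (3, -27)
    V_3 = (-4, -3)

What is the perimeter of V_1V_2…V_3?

|V_1V_2| = √((14)² + (0)²) = √196 = 14
|V_2V_3| = √((-7)² + (24)²) = √625 = 25
|V_3V_1| = √((-7)² + (-24)²) = √625 = 25
Perimeter = 14 + 25 + 25 = 64.

64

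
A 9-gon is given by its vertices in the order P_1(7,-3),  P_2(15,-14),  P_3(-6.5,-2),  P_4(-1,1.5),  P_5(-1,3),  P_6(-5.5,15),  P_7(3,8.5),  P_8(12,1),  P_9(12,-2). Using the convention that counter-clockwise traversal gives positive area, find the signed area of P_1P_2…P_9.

-217.25

Apply the surveyor's formula: 2A = Σ (x_i·y_{i+1} − x_{i+1}·y_i), indices taken mod 9.
Cross-terms: -53, -121, -11.75, -1.5, 1.5, -91.75, -99, -36, -22  ⇒  Σ = -434.5
Signed area = Σ/2 = -217.25 (negative ⇒ clockwise traversal).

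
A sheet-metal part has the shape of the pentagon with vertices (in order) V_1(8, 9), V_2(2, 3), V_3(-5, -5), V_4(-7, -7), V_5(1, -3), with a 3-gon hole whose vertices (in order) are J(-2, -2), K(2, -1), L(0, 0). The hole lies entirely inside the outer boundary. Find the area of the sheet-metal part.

Outer boundary:
Cross-terms: 6, 5, 0, 28, 33  ⇒  Σ = 72
Area = |Σ|/2 = 36.
Hole:
Apply the surveyor's formula: 2A = Σ (x_i·y_{i+1} − x_{i+1}·y_i), indices taken mod 3.
Σ = (6) + (0) + (0) = 6
Area = |Σ|/2 = 3.
Net area = 36 − 3 = 33.

33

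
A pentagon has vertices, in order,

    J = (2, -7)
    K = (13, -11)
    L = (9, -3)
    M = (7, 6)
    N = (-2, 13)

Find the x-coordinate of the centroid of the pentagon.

Apply the shoelace (surveyor's) formula. First the cross-terms c_i = x_i·y_{i+1} − x_{i+1}·y_i:
  69, 60, 75, 103, -12  ⇒  2A = 295, A = 147.5.
Then Σ (x_i + x_{i+1})·c_i = 4070, so x̄ = 4070 / (6·147.5) = 814/177.

814/177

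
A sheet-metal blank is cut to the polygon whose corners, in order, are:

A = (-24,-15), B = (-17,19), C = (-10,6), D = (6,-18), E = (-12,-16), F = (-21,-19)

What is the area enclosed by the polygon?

Apply the shoelace formula: 2A = Σ (x_i·y_{i+1} − x_{i+1}·y_i), indices taken mod 6.
Cross-terms: -711, 88, 144, -312, -108, -141  ⇒  Σ = -1040
Area = |Σ|/2 = 520.

520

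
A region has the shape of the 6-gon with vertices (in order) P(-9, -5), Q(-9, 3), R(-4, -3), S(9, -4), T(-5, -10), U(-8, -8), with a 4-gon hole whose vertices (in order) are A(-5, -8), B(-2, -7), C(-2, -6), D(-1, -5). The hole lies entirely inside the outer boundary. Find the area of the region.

84

Outer boundary:
Σ = (-72) + (39) + (43) + (-110) + (-40) + (-32) = -172
Area = |Σ|/2 = 86.
Hole:
Cross-terms: 19, -2, 4, -17  ⇒  Σ = 4
Area = |Σ|/2 = 2.
Net area = 86 − 2 = 84.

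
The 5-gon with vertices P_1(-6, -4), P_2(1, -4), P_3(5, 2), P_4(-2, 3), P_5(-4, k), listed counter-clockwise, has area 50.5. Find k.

1

Write out the shoelace sum; only the two edges meeting at P_5 involve k:
2·Area = [((-2)·k − (-4)·3) + ((-4)·(-4) − (-6)·k)] + 69
       = 4·k + 97 = 101
⇒ k = 1.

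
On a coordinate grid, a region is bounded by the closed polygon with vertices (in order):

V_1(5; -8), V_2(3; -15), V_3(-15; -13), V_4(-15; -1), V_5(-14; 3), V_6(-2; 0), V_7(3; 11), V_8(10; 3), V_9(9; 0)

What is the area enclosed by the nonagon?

385

Σ = (-51) + (-264) + (-180) + (-59) + (6) + (-22) + (-101) + (-27) + (-72) = -770
Area = |Σ|/2 = 385.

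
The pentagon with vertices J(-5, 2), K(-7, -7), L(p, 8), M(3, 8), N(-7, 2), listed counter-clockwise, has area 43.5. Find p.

The doubled signed area Σ (x_i y_{i+1} − x_{i+1} y_i) is linear in p.
With p=0 it equals 27; the coefficient of p is 15 (from the two edges through L).
So 15·p + 27 = 2·43.5 = 87 ⇒ p = 4.

4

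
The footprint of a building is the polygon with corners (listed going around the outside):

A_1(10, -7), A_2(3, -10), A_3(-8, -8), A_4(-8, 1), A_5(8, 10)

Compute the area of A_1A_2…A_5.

Σ = (-79) + (-104) + (-72) + (-88) + (-156) = -499
Area = |Σ|/2 = 249.5.

249.5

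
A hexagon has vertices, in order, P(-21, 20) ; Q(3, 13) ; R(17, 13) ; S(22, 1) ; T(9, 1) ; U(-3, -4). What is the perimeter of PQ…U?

|PQ| = √((24)² + (-7)²) = √625 = 25
|QR| = √((14)² + (0)²) = √196 = 14
|RS| = √((5)² + (-12)²) = √169 = 13
|ST| = √((-13)² + (0)²) = √169 = 13
|TU| = √((-12)² + (-5)²) = √169 = 13
|UP| = √((-18)² + (24)²) = √900 = 30
Perimeter = 25 + 14 + 13 + 13 + 13 + 30 = 108.

108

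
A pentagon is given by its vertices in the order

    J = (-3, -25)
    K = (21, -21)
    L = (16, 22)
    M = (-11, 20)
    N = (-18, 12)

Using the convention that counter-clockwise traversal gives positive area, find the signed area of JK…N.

Apply the surveyor's formula: 2A = Σ (x_i·y_{i+1} − x_{i+1}·y_i), indices taken mod 5.
J→K: (-3)(-21) − (21)(-25) = 588
K→L: (21)(22) − (16)(-21) = 798
L→M: (16)(20) − (-11)(22) = 562
M→N: (-11)(12) − (-18)(20) = 228
N→J: (-18)(-25) − (-3)(12) = 486
Σ = 2662
Signed area = Σ/2 = 1331 (positive ⇒ counter-clockwise traversal).

1331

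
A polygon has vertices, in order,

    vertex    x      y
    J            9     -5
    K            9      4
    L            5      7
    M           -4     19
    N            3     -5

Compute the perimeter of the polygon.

|JK| = √((0)² + (9)²) = √81 = 9
|KL| = √((-4)² + (3)²) = √25 = 5
|LM| = √((-9)² + (12)²) = √225 = 15
|MN| = √((7)² + (-24)²) = √625 = 25
|NJ| = √((6)² + (0)²) = √36 = 6
Perimeter = 9 + 5 + 15 + 25 + 6 = 60.

60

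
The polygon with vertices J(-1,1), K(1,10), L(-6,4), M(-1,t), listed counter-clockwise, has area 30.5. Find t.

The doubled signed area Σ (x_i y_{i+1} − x_{i+1} y_i) is linear in t.
With t=0 it equals 56; the coefficient of t is -5 (from the two edges through M).
So -5·t + 56 = 2·30.5 = 61 ⇒ t = -1.

-1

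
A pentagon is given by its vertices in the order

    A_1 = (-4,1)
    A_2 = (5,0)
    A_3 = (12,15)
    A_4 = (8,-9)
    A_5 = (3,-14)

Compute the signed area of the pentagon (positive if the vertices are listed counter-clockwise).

-148

Σ = (-5) + (75) + (-228) + (-85) + (-53) = -296
Signed area = Σ/2 = -148 (negative ⇒ clockwise traversal).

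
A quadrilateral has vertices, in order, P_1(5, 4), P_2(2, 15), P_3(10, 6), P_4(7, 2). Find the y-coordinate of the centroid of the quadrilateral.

1693/225

Apply the surveyor's formula. First the cross-terms c_i = x_i·y_{i+1} − x_{i+1}·y_i:
  67, -138, -22, 18  ⇒  2A = -75, A = -37.5.
Then Σ (y_i + y_{i+1})·c_i = -1693, so ȳ = -1693 / (6·(-37.5)) = 1693/225.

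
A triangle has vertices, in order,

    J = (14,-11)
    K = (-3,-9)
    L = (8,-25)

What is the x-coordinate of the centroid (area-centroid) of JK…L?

Apply Gauss's area formula. First the cross-terms c_i = x_i·y_{i+1} − x_{i+1}·y_i:
  -159, 147, 262  ⇒  2A = 250, A = 125.
Then Σ (x_i + x_{i+1})·c_i = 4750, so x̄ = 4750 / (6·125) = 19/3.

19/3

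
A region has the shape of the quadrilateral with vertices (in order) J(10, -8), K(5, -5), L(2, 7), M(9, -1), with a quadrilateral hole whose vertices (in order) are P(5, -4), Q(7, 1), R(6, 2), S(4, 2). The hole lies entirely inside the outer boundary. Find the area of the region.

36.5

Outer boundary:
Σ = (-10) + (45) + (-65) + (-62) = -92
Area = |Σ|/2 = 46.
Hole:
P→Q: (5)(1) − (7)(-4) = 33
Q→R: (7)(2) − (6)(1) = 8
R→S: (6)(2) − (4)(2) = 4
S→P: (4)(-4) − (5)(2) = -26
Σ = 19
Area = |Σ|/2 = 9.5.
Net area = 46 − 9.5 = 36.5.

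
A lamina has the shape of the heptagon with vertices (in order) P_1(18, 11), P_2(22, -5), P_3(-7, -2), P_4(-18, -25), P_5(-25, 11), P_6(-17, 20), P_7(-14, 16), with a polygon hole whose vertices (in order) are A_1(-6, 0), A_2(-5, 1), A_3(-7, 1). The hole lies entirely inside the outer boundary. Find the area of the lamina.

Outer boundary:
Apply the shoelace (surveyor's) formula: 2A = Σ (x_i·y_{i+1} − x_{i+1}·y_i), indices taken mod 7.
Σ = (-332) + (-79) + (139) + (-823) + (-313) + (8) + (-442) = -1842
Area = |Σ|/2 = 921.
Hole:
Apply the shoelace (surveyor's) formula: 2A = Σ (x_i·y_{i+1} − x_{i+1}·y_i), indices taken mod 3.
Σ = (-6) + (2) + (6) = 2
Area = |Σ|/2 = 1.
Net area = 921 − 1 = 920.

920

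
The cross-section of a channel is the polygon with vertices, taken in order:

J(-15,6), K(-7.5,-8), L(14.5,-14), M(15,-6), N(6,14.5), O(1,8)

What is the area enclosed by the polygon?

Apply Gauss's area formula: 2A = Σ (x_i·y_{i+1} − x_{i+1}·y_i), indices taken mod 6.
Σ = (165) + (221) + (123) + (253.5) + (33.5) + (126) = 922
Area = |Σ|/2 = 461.

461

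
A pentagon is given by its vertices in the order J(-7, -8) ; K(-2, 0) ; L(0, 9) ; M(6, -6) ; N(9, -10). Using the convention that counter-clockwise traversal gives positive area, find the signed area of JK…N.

-118

Cross-terms: -16, -18, -54, -6, -142  ⇒  Σ = -236
Signed area = Σ/2 = -118 (negative ⇒ clockwise traversal).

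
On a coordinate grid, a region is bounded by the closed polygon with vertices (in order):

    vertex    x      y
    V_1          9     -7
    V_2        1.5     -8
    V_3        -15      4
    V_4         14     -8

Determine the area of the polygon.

68.75

Apply the shoelace (surveyor's) formula: 2A = Σ (x_i·y_{i+1} − x_{i+1}·y_i), indices taken mod 4.
Σ = (-61.5) + (-114) + (64) + (-26) = -137.5
Area = |Σ|/2 = 68.75.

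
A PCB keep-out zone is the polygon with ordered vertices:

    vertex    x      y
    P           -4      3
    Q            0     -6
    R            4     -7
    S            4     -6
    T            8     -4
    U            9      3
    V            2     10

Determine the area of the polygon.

137

Apply the shoelace (surveyor's) formula: 2A = Σ (x_i·y_{i+1} − x_{i+1}·y_i), indices taken mod 7.
Cross-terms: 24, 24, 4, 32, 60, 84, 46  ⇒  Σ = 274
Area = |Σ|/2 = 137.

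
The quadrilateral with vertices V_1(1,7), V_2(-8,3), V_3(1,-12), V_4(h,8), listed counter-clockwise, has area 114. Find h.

Write out the shoelace sum; only the two edges meeting at V_4 involve h:
2·Area = [(1·8 − h·(-12)) + (h·7 − 1·8)] + 152
       = 19·h + 152 = 228
⇒ h = 4.

4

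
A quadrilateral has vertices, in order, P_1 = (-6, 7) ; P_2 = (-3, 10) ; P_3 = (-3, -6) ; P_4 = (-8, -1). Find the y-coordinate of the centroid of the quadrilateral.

Apply the shoelace formula. First the cross-terms c_i = x_i·y_{i+1} − x_{i+1}·y_i:
  -39, 48, -45, -62  ⇒  2A = -98, A = -49.
Then Σ (y_i + y_{i+1})·c_i = -528, so ȳ = -528 / (6·(-49)) = 88/49.

88/49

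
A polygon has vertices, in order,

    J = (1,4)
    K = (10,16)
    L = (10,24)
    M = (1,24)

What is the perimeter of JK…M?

|JK| = √((9)² + (12)²) = √225 = 15
|KL| = √((0)² + (8)²) = √64 = 8
|LM| = √((-9)² + (0)²) = √81 = 9
|MJ| = √((0)² + (-20)²) = √400 = 20
Perimeter = 15 + 8 + 9 + 20 = 52.

52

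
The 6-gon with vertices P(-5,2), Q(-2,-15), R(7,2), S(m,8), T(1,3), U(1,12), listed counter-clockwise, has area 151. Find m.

Write out the shoelace sum; only the two edges meeting at S involve m:
2·Area = [(7·8 − m·2) + (m·3 − 1·8)] + 251
       = 1·m + 299 = 302
⇒ m = 3.

3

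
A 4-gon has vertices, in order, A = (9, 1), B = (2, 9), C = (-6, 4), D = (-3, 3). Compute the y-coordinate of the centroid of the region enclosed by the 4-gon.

478/105

Apply Gauss's area formula. First the cross-terms c_i = x_i·y_{i+1} − x_{i+1}·y_i:
  79, 62, -6, -30  ⇒  2A = 105, A = 52.5.
Then Σ (y_i + y_{i+1})·c_i = 1434, so ȳ = 1434 / (6·52.5) = 478/105.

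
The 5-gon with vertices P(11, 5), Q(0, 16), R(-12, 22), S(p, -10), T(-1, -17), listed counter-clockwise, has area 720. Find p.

-20

The doubled signed area Σ (x_i y_{i+1} − x_{i+1} y_i) is linear in p.
With p=0 it equals 660; the coefficient of p is -39 (from the two edges through S).
So -39·p + 660 = 2·720 = 1440 ⇒ p = -20.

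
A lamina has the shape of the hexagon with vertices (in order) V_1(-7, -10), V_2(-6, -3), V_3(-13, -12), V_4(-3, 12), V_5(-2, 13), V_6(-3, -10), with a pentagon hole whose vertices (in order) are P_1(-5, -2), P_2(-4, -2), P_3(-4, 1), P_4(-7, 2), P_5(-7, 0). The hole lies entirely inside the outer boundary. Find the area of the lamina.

88.5

Outer boundary:
Apply Gauss's area formula: 2A = Σ (x_i·y_{i+1} − x_{i+1}·y_i), indices taken mod 6.
Σ = (-39) + (33) + (-192) + (-15) + (59) + (-40) = -194
Area = |Σ|/2 = 97.
Hole:
Apply Gauss's area formula: 2A = Σ (x_i·y_{i+1} − x_{i+1}·y_i), indices taken mod 5.
Cross-terms: 2, -12, -1, 14, 14  ⇒  Σ = 17
Area = |Σ|/2 = 8.5.
Net area = 97 − 8.5 = 88.5.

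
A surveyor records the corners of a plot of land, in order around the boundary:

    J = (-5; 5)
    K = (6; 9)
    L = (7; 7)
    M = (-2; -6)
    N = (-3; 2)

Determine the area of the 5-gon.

75.5

Apply the shoelace formula: 2A = Σ (x_i·y_{i+1} − x_{i+1}·y_i), indices taken mod 5.
Σ = (-75) + (-21) + (-28) + (-22) + (-5) = -151
Area = |Σ|/2 = 75.5.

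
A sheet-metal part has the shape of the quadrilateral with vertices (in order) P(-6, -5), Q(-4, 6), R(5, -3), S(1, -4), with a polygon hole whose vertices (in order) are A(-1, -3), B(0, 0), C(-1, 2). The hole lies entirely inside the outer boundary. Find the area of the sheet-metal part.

Outer boundary:
Cross-terms: -56, -18, -17, -29  ⇒  Σ = -120
Area = |Σ|/2 = 60.
Hole:
Apply the shoelace (surveyor's) formula: 2A = Σ (x_i·y_{i+1} − x_{i+1}·y_i), indices taken mod 3.
A→B: (-1)(0) − (0)(-3) = 0
B→C: (0)(2) − (-1)(0) = 0
C→A: (-1)(-3) − (-1)(2) = 5
Σ = 5
Area = |Σ|/2 = 2.5.
Net area = 60 − 2.5 = 57.5.

57.5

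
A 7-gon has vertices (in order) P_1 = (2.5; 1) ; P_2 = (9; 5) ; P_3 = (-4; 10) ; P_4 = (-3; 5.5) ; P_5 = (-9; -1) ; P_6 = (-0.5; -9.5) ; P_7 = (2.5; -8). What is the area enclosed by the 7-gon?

Apply the shoelace (surveyor's) formula: 2A = Σ (x_i·y_{i+1} − x_{i+1}·y_i), indices taken mod 7.
Cross-terms: 3.5, 110, 8, 52.5, 85, 27.75, 22.5  ⇒  Σ = 309.25
Area = |Σ|/2 = 154.625.

154.625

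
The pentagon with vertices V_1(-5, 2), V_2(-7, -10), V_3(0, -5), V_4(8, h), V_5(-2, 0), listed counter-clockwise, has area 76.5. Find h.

The doubled signed area Σ (x_i y_{i+1} − x_{i+1} y_i) is linear in h.
With h=0 it equals 135; the coefficient of h is 2 (from the two edges through V_4).
So 2·h + 135 = 2·76.5 = 153 ⇒ h = 9.

9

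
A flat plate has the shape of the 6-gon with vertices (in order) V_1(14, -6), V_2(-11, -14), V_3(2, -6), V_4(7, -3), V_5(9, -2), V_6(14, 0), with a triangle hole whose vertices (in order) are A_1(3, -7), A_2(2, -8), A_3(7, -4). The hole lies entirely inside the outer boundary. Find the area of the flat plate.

87

Outer boundary:
Apply the shoelace (surveyor's) formula: 2A = Σ (x_i·y_{i+1} − x_{i+1}·y_i), indices taken mod 6.
V_1→V_2: (14)(-14) − (-11)(-6) = -262
V_2→V_3: (-11)(-6) − (2)(-14) = 94
V_3→V_4: (2)(-3) − (7)(-6) = 36
V_4→V_5: (7)(-2) − (9)(-3) = 13
V_5→V_6: (9)(0) − (14)(-2) = 28
V_6→V_1: (14)(-6) − (14)(0) = -84
Σ = -175
Area = |Σ|/2 = 87.5.
Hole:
Cross-terms: -10, 48, -37  ⇒  Σ = 1
Area = |Σ|/2 = 0.5.
Net area = 87.5 − 0.5 = 87.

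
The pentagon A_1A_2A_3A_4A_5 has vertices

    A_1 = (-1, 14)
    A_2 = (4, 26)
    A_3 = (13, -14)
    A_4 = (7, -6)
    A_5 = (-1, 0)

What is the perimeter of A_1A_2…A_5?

|A_1A_2| = √((5)² + (12)²) = √169 = 13
|A_2A_3| = √((9)² + (-40)²) = √1681 = 41
|A_3A_4| = √((-6)² + (8)²) = √100 = 10
|A_4A_5| = √((-8)² + (6)²) = √100 = 10
|A_5A_1| = √((0)² + (14)²) = √196 = 14
Perimeter = 13 + 41 + 10 + 10 + 14 = 88.

88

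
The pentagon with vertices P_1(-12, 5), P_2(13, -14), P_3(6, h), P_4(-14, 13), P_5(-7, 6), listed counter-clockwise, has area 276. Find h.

9

Write out the shoelace sum; only the two edges meeting at P_3 involve h:
2·Area = [(13·h − 6·(-14)) + (6·13 − (-14)·h)] + 147
       = 27·h + 309 = 552
⇒ h = 9.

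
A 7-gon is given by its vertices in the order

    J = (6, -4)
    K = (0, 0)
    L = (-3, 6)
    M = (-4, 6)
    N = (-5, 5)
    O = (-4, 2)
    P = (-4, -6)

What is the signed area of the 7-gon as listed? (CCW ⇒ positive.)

Apply the surveyor's formula: 2A = Σ (x_i·y_{i+1} − x_{i+1}·y_i), indices taken mod 7.
Cross-terms: 0, 0, 6, 10, 10, 32, 52  ⇒  Σ = 110
Signed area = Σ/2 = 55 (positive ⇒ counter-clockwise traversal).

55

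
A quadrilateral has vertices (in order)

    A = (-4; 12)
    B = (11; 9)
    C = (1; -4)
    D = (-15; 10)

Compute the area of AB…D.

Apply the shoelace formula: 2A = Σ (x_i·y_{i+1} − x_{i+1}·y_i), indices taken mod 4.
Σ = (-168) + (-53) + (-50) + (-140) = -411
Area = |Σ|/2 = 205.5.

205.5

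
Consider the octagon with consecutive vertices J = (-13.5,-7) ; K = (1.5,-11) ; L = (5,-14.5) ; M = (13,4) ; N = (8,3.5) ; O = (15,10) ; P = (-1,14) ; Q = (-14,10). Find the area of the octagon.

Apply the surveyor's formula: 2A = Σ (x_i·y_{i+1} − x_{i+1}·y_i), indices taken mod 8.
J→K: (-13.5)(-11) − (1.5)(-7) = 159
K→L: (1.5)(-14.5) − (5)(-11) = 33.25
L→M: (5)(4) − (13)(-14.5) = 208.5
M→N: (13)(3.5) − (8)(4) = 13.5
N→O: (8)(10) − (15)(3.5) = 27.5
O→P: (15)(14) − (-1)(10) = 220
P→Q: (-1)(10) − (-14)(14) = 186
Q→J: (-14)(-7) − (-13.5)(10) = 233
Σ = 1080.75
Area = |Σ|/2 = 540.375.

540.375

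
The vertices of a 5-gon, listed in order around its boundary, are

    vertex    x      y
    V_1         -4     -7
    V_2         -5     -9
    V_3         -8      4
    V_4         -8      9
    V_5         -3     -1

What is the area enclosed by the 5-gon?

Cross-terms: 1, -92, -40, 35, 17  ⇒  Σ = -79
Area = |Σ|/2 = 39.5.

39.5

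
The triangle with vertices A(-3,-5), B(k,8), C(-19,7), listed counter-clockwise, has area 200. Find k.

Write out the shoelace sum; only the two edges meeting at B involve k:
2·Area = [((-3)·8 − k·(-5)) + (k·7 − (-19)·8)] + 116
       = 12·k + 244 = 400
⇒ k = 13.

13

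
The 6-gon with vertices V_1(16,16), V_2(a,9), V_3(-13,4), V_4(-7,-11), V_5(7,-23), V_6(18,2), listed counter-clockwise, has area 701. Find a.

Write out the shoelace sum; only the two edges meeting at V_2 involve a:
2·Area = [(16·9 − a·16) + (a·4 − (-13)·9)] + 1093
       = -12·a + 1354 = 1402
⇒ a = -4.

-4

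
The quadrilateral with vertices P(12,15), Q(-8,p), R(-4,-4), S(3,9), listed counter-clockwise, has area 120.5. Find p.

11

Write out the shoelace sum; only the two edges meeting at Q involve p:
2·Area = [(12·p − (-8)·15) + ((-8)·(-4) − (-4)·p)] + -87
       = 16·p + 65 = 241
⇒ p = 11.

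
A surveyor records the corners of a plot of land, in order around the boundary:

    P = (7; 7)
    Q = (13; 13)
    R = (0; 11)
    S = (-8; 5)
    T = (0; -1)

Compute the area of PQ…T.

Σ = (0) + (143) + (88) + (8) + (7) = 246
Area = |Σ|/2 = 123.

123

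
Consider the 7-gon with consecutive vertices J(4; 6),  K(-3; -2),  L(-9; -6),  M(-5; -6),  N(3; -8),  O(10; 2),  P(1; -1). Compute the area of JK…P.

88

Apply the shoelace formula: 2A = Σ (x_i·y_{i+1} − x_{i+1}·y_i), indices taken mod 7.
Σ = (10) + (0) + (24) + (58) + (86) + (-12) + (10) = 176
Area = |Σ|/2 = 88.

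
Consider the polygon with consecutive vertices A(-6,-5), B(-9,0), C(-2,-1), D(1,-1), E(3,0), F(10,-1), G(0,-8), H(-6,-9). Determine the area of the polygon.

Σ = (-45) + (9) + (3) + (3) + (-3) + (-80) + (-48) + (-24) = -185
Area = |Σ|/2 = 92.5.

92.5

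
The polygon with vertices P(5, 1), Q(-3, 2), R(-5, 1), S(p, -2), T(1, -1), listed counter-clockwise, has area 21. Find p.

The doubled signed area Σ (x_i y_{i+1} − x_{i+1} y_i) is linear in p.
With p=0 it equals 38; the coefficient of p is -2 (from the two edges through S).
So -2·p + 38 = 2·21 = 42 ⇒ p = -2.

-2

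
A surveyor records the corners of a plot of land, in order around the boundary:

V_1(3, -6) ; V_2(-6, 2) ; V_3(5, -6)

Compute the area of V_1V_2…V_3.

Apply the shoelace (surveyor's) formula: 2A = Σ (x_i·y_{i+1} − x_{i+1}·y_i), indices taken mod 3.
V_1→V_2: (3)(2) − (-6)(-6) = -30
V_2→V_3: (-6)(-6) − (5)(2) = 26
V_3→V_1: (5)(-6) − (3)(-6) = -12
Σ = -16
Area = |Σ|/2 = 8.

8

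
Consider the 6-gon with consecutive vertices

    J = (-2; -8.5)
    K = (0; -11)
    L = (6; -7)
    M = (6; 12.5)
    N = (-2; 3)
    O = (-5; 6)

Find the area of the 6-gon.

Apply Gauss's area formula: 2A = Σ (x_i·y_{i+1} − x_{i+1}·y_i), indices taken mod 6.
Σ = (22) + (66) + (117) + (43) + (3) + (54.5) = 305.5
Area = |Σ|/2 = 152.75.

152.75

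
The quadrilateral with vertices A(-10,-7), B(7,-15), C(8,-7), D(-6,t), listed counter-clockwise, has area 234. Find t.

11

The doubled signed area Σ (x_i y_{i+1} − x_{i+1} y_i) is linear in t.
With t=0 it equals 270; the coefficient of t is 18 (from the two edges through D).
So 18·t + 270 = 2·234 = 468 ⇒ t = 11.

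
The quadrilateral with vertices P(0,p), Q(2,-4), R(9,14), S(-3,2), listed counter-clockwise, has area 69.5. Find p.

The doubled signed area Σ (x_i y_{i+1} − x_{i+1} y_i) is linear in p.
With p=0 it equals 124; the coefficient of p is -5 (from the two edges through P).
So -5·p + 124 = 2·69.5 = 139 ⇒ p = -3.

-3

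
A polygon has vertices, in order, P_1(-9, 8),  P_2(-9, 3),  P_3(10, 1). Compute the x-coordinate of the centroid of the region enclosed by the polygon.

Apply Gauss's area formula. First the cross-terms c_i = x_i·y_{i+1} − x_{i+1}·y_i:
  45, -39, 89  ⇒  2A = 95, A = 47.5.
Then Σ (x_i + x_{i+1})·c_i = -760, so x̄ = -760 / (6·47.5) = -8/3.

-8/3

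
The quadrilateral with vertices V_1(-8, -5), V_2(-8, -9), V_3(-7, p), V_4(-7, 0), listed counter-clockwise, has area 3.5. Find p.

Write out the shoelace sum; only the two edges meeting at V_3 involve p:
2·Area = [((-8)·p − (-7)·(-9)) + ((-7)·0 − (-7)·p)] + 67
       = -1·p + 4 = 7
⇒ p = -3.

-3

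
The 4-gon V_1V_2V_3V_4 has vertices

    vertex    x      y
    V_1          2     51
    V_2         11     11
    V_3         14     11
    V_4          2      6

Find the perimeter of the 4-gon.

102

|V_1V_2| = √((9)² + (-40)²) = √1681 = 41
|V_2V_3| = √((3)² + (0)²) = √9 = 3
|V_3V_4| = √((-12)² + (-5)²) = √169 = 13
|V_4V_1| = √((0)² + (45)²) = √2025 = 45
Perimeter = 41 + 3 + 13 + 45 = 102.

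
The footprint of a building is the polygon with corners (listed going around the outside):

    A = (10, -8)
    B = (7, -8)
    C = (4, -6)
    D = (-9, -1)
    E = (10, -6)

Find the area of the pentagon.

Apply Gauss's area formula: 2A = Σ (x_i·y_{i+1} − x_{i+1}·y_i), indices taken mod 5.
A→B: (10)(-8) − (7)(-8) = -24
B→C: (7)(-6) − (4)(-8) = -10
C→D: (4)(-1) − (-9)(-6) = -58
D→E: (-9)(-6) − (10)(-1) = 64
E→A: (10)(-8) − (10)(-6) = -20
Σ = -48
Area = |Σ|/2 = 24.

24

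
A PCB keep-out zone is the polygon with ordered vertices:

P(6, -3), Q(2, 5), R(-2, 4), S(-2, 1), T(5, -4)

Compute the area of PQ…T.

Apply the shoelace (surveyor's) formula: 2A = Σ (x_i·y_{i+1} − x_{i+1}·y_i), indices taken mod 5.
Σ = (36) + (18) + (6) + (3) + (9) = 72
Area = |Σ|/2 = 36.

36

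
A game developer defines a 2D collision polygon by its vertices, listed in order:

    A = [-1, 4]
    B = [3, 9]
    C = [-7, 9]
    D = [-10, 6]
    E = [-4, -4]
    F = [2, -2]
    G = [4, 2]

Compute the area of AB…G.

Apply Gauss's area formula: 2A = Σ (x_i·y_{i+1} − x_{i+1}·y_i), indices taken mod 7.
Cross-terms: -21, 90, 48, 64, 16, 12, 18  ⇒  Σ = 227
Area = |Σ|/2 = 113.5.

113.5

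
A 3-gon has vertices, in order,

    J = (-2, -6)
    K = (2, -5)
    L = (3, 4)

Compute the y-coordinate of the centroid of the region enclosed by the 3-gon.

Apply the shoelace formula. First the cross-terms c_i = x_i·y_{i+1} − x_{i+1}·y_i:
  22, 23, -10  ⇒  2A = 35, A = 17.5.
Then Σ (y_i + y_{i+1})·c_i = -245, so ȳ = -245 / (6·17.5) = -7/3.

-7/3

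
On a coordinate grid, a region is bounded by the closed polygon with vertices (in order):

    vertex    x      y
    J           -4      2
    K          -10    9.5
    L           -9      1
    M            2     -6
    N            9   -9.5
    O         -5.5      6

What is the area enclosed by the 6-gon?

Apply Gauss's area formula: 2A = Σ (x_i·y_{i+1} − x_{i+1}·y_i), indices taken mod 6.
Σ = (-18) + (75.5) + (52) + (35) + (1.75) + (13) = 159.25
Area = |Σ|/2 = 79.625.

79.625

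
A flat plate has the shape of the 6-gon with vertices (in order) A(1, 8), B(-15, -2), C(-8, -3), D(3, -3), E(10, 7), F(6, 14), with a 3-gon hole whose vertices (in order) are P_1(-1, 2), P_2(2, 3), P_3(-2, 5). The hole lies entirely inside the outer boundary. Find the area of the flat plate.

Outer boundary:
Apply Gauss's area formula: 2A = Σ (x_i·y_{i+1} − x_{i+1}·y_i), indices taken mod 6.
Σ = (118) + (29) + (33) + (51) + (98) + (34) = 363
Area = |Σ|/2 = 181.5.
Hole:
Σ = (-7) + (16) + (1) = 10
Area = |Σ|/2 = 5.
Net area = 181.5 − 5 = 176.5.

176.5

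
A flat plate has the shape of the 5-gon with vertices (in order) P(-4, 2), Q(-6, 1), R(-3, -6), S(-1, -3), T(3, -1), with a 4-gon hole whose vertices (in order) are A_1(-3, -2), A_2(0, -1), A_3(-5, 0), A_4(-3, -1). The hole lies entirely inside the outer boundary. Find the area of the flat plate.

Outer boundary:
Apply the surveyor's formula: 2A = Σ (x_i·y_{i+1} − x_{i+1}·y_i), indices taken mod 5.
Σ = (8) + (39) + (3) + (10) + (2) = 62
Area = |Σ|/2 = 31.
Hole:
Σ = (3) + (-5) + (5) + (3) = 6
Area = |Σ|/2 = 3.
Net area = 31 − 3 = 28.

28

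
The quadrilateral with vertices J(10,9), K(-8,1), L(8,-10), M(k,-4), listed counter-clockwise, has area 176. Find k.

Write out the shoelace sum; only the two edges meeting at M involve k:
2·Area = [(8·(-4) − k·(-10)) + (k·9 − 10·(-4))] + 154
       = 19·k + 162 = 352
⇒ k = 10.

10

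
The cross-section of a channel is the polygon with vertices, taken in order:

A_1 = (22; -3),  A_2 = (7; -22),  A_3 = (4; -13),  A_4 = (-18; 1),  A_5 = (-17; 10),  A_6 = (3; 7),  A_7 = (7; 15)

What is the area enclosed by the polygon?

Apply the shoelace (surveyor's) formula: 2A = Σ (x_i·y_{i+1} − x_{i+1}·y_i), indices taken mod 7.
Σ = (-463) + (-3) + (-230) + (-163) + (-149) + (-4) + (-351) = -1363
Area = |Σ|/2 = 681.5.

681.5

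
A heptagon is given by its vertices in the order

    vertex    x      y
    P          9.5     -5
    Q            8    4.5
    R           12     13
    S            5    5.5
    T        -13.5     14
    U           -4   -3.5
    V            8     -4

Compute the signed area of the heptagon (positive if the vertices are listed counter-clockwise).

211.625

Apply the shoelace (surveyor's) formula: 2A = Σ (x_i·y_{i+1} − x_{i+1}·y_i), indices taken mod 7.
Σ = (82.75) + (50) + (1) + (144.25) + (103.25) + (44) + (-2) = 423.25
Signed area = Σ/2 = 211.625 (positive ⇒ counter-clockwise traversal).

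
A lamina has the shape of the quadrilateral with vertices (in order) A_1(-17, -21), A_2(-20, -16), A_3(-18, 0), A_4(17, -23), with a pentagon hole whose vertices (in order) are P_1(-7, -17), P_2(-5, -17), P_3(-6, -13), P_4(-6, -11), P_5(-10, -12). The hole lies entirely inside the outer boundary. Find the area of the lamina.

Outer boundary:
Apply the shoelace formula: 2A = Σ (x_i·y_{i+1} − x_{i+1}·y_i), indices taken mod 4.
Cross-terms: -148, -288, 414, -748  ⇒  Σ = -770
Area = |Σ|/2 = 385.
Hole:
Apply the shoelace (surveyor's) formula: 2A = Σ (x_i·y_{i+1} − x_{i+1}·y_i), indices taken mod 5.
Σ = (34) + (-37) + (-12) + (-38) + (86) = 33
Area = |Σ|/2 = 16.5.
Net area = 385 − 16.5 = 368.5.

368.5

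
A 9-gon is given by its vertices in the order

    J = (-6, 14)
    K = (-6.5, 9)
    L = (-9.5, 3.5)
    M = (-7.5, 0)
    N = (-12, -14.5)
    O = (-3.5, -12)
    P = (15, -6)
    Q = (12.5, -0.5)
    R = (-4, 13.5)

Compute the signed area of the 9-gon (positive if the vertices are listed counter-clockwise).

Apply the surveyor's formula: 2A = Σ (x_i·y_{i+1} − x_{i+1}·y_i), indices taken mod 9.
J→K: (-6)(9) − (-6.5)(14) = 37
K→L: (-6.5)(3.5) − (-9.5)(9) = 62.75
L→M: (-9.5)(0) − (-7.5)(3.5) = 26.25
M→N: (-7.5)(-14.5) − (-12)(0) = 108.75
N→O: (-12)(-12) − (-3.5)(-14.5) = 93.25
O→P: (-3.5)(-6) − (15)(-12) = 201
P→Q: (15)(-0.5) − (12.5)(-6) = 67.5
Q→R: (12.5)(13.5) − (-4)(-0.5) = 166.75
R→J: (-4)(14) − (-6)(13.5) = 25
Σ = 788.25
Signed area = Σ/2 = 394.125 (positive ⇒ counter-clockwise traversal).

394.125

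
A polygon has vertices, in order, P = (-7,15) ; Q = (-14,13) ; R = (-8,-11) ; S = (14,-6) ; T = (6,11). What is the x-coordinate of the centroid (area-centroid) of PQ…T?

-185/156

Apply the shoelace formula. First the cross-terms c_i = x_i·y_{i+1} − x_{i+1}·y_i:
  119, 258, 202, 190, 167  ⇒  2A = 936, A = 468.
Then Σ (x_i + x_{i+1})·c_i = -3330, so x̄ = -3330 / (6·468) = -185/156.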